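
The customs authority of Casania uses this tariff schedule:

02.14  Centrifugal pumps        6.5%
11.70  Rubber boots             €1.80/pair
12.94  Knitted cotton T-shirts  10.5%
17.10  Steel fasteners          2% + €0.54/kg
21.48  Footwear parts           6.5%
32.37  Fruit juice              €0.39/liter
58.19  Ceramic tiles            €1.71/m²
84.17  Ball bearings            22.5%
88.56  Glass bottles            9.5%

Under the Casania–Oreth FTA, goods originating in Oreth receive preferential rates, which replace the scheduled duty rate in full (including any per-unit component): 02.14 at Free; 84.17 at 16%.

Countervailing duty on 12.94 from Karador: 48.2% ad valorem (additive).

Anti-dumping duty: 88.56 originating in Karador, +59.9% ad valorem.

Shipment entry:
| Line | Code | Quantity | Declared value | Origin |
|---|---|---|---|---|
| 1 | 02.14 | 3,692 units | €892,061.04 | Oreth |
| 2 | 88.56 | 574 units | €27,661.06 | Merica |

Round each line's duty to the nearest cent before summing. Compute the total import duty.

Line 1 (02.14, Oreth, 3,692 units, €892,061.04):
Base rate for 02.14 is 6.5%.
Origin Oreth qualifies under the Casania–Oreth agreement and 02.14 is covered: preferential rate Free applies instead.
Duty = €892,061.04 × 0% = €0.00.
Line 2 (88.56, Merica, 574 units, €27,661.06):
Base rate for 88.56 is 9.5%.
The additional-duty order on 88.56 targets Karador, not Merica; it does not apply.
Duty = €27,661.06 × 9.5% = €2,627.80.
Total = €0.00 + €2,627.80 = €2,627.80.

€2,627.80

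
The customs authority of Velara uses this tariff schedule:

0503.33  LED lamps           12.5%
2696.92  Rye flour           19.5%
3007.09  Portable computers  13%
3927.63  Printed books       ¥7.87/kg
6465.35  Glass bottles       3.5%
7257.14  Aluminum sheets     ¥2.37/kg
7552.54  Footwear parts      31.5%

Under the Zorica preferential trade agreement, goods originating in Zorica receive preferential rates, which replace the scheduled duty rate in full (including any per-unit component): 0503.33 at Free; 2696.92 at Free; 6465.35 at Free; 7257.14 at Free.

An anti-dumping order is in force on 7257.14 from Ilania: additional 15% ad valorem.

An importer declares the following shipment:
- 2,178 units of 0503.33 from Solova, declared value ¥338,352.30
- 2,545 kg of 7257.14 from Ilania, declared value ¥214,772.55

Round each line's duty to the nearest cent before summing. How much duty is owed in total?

Line 1 (0503.33, Solova, 2,178 units, ¥338,352.30):
Base rate for 0503.33 is 12.5%.
0503.33 has an FTA preferential rate, but origin Solova is not Zorica; base rate stands.
Duty = ¥338,352.30 × 12.5% = ¥42,294.04.
Line 2 (7257.14, Ilania, 2,545 kg, ¥214,772.55):
Base rate for 7257.14 is ¥2.37/kg.
7257.14 has an FTA preferential rate, but origin Ilania is not Zorica; base rate stands.
Additional duty on 7257.14 from Ilania: +15% ad valorem. Applied ad valorem rate = 15%.
Duty = ¥214,772.55 × 15% + 2,545 × ¥2.37 = ¥38,247.53.
Total = ¥42,294.04 + ¥38,247.53 = ¥80,541.57.

¥80,541.57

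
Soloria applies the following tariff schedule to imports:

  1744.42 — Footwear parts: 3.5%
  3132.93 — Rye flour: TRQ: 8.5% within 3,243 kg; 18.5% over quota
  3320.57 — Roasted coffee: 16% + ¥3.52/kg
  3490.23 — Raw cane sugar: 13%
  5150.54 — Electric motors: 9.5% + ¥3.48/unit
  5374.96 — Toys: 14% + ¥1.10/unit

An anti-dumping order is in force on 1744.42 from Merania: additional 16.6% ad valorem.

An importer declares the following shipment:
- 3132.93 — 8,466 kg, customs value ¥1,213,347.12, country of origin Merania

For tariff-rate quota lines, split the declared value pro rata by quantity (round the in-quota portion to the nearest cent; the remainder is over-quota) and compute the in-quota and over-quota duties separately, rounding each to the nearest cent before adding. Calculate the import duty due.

¥177,990.54

Line 1 (3132.93, Merania, 8,466 kg, ¥1,213,347.12):
Code 3132.93 is under a tariff-rate quota (threshold 3,243 kg). In-quota: 3,243 kg at 8.5%; over-quota: 5,223 kg at 18.5%.
Pro-rata value split: in-quota = ¥1,213,347.12 × 3,243/8,466 = ¥464,786.76; over-quota = ¥1,213,347.12 − ¥464,786.76 = ¥748,560.36.
In-quota duty = ¥464,786.76 × 8.5% = ¥39,506.87. Over-quota duty = ¥748,560.36 × 18.5% = ¥138,483.67.
Line duty = ¥39,506.87 + ¥138,483.67 = ¥177,990.54.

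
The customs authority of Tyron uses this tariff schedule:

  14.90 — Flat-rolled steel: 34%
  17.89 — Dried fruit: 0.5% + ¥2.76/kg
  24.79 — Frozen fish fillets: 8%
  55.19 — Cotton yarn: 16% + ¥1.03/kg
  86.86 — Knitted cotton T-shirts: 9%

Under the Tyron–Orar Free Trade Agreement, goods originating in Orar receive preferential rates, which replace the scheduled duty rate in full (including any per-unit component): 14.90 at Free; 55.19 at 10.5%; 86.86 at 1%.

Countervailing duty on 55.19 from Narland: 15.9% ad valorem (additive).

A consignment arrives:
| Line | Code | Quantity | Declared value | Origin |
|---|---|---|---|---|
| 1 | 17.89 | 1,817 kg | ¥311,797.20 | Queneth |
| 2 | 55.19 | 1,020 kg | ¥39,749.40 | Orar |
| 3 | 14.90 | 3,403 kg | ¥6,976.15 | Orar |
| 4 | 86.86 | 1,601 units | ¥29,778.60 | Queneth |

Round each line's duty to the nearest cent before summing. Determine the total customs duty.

Line 1 (17.89, Queneth, 1,817 kg, ¥311,797.20):
Base rate for 17.89 is 0.5% + ¥2.76/kg.
Duty = ¥311,797.20 × 0.5% + 1,817 × ¥2.76 = ¥6,573.91.
Line 2 (55.19, Orar, 1,020 kg, ¥39,749.40):
Base rate for 55.19 is 16% + ¥1.03/kg.
Origin Orar qualifies under the Tyron–Orar agreement and 55.19 is covered: preferential rate 10.5% applies instead.
The additional-duty order on 55.19 targets Narland, not Orar; it does not apply.
Duty = ¥39,749.40 × 10.5% = ¥4,173.69.
Line 3 (14.90, Orar, 3,403 kg, ¥6,976.15):
Base rate for 14.90 is 34%.
Origin Orar qualifies under the Tyron–Orar agreement and 14.90 is covered: preferential rate Free applies instead.
Duty = ¥6,976.15 × 0% = ¥0.00.
Line 4 (86.86, Queneth, 1,601 units, ¥29,778.60):
Base rate for 86.86 is 9%.
86.86 has an FTA preferential rate, but origin Queneth is not Orar; base rate stands.
Duty = ¥29,778.60 × 9% = ¥2,680.07.
Total = ¥6,573.91 + ¥4,173.69 + ¥0.00 + ¥2,680.07 = ¥13,427.67.

¥13,427.67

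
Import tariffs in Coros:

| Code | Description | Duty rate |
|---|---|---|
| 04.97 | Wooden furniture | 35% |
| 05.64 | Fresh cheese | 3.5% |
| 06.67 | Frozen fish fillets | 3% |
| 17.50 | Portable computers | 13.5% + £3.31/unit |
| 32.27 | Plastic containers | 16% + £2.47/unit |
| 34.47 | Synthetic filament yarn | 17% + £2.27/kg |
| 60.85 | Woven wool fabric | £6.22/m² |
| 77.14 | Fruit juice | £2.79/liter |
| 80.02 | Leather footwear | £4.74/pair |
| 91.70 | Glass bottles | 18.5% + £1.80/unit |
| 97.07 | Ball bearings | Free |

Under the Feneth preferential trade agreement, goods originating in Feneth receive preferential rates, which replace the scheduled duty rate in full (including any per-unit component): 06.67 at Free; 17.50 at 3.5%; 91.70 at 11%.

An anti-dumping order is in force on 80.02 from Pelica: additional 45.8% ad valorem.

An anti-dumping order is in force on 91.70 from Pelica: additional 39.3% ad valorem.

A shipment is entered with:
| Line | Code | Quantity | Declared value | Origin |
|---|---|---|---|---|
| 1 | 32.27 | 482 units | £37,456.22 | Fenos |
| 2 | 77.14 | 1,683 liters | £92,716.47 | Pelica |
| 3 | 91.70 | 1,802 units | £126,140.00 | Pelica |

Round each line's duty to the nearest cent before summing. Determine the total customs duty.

£88,031.63

Line 1 (32.27, Fenos, 482 units, £37,456.22):
Base rate for 32.27 is 16% + £2.47/unit.
Duty = £37,456.22 × 16% + 482 × £2.47 = £7,183.54.
Line 2 (77.14, Pelica, 1,683 liters, £92,716.47):
Base rate for 77.14 is £2.79/liter.
Duty = 1,683 × £2.79 = £4,695.57.
Line 3 (91.70, Pelica, 1,802 units, £126,140.00):
Base rate for 91.70 is 18.5% + £1.80/unit.
91.70 has an FTA preferential rate, but origin Pelica is not Feneth; base rate stands.
Additional duty on 91.70 from Pelica: +39.3%. Applied ad valorem rate: 18.5% + 39.3% = 57.8%.
Duty = £126,140.00 × 57.8% + 1,802 × £1.80 = £76,152.52.
Total = £7,183.54 + £4,695.57 + £76,152.52 = £88,031.63.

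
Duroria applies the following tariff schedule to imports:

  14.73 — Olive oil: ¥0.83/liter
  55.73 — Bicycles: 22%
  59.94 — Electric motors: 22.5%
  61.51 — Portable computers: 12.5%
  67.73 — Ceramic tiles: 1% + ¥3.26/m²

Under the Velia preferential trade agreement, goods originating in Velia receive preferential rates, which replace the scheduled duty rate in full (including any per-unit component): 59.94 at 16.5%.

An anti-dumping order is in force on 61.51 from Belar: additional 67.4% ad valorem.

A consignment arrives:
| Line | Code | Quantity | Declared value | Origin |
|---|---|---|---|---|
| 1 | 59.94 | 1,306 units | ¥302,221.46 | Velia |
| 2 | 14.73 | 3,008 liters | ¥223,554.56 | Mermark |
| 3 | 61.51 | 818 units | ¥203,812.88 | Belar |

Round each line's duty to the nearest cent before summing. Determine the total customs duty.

¥215,209.67

Line 1 (59.94, Velia, 1,306 units, ¥302,221.46):
Base rate for 59.94 is 22.5%.
Origin Velia qualifies under the Duroria–Velia agreement and 59.94 is covered: preferential rate 16.5% applies instead.
Duty = ¥302,221.46 × 16.5% = ¥49,866.54.
Line 2 (14.73, Mermark, 3,008 liters, ¥223,554.56):
Base rate for 14.73 is ¥0.83/liter.
Duty = 3,008 × ¥0.83 = ¥2,496.64.
Line 3 (61.51, Belar, 818 units, ¥203,812.88):
Base rate for 61.51 is 12.5%.
Additional duty on 61.51 from Belar: +67.4%. Applied ad valorem rate: 12.5% + 67.4% = 79.9%.
Duty = ¥203,812.88 × 79.9% = ¥162,846.49.
Total = ¥49,866.54 + ¥2,496.64 + ¥162,846.49 = ¥215,209.67.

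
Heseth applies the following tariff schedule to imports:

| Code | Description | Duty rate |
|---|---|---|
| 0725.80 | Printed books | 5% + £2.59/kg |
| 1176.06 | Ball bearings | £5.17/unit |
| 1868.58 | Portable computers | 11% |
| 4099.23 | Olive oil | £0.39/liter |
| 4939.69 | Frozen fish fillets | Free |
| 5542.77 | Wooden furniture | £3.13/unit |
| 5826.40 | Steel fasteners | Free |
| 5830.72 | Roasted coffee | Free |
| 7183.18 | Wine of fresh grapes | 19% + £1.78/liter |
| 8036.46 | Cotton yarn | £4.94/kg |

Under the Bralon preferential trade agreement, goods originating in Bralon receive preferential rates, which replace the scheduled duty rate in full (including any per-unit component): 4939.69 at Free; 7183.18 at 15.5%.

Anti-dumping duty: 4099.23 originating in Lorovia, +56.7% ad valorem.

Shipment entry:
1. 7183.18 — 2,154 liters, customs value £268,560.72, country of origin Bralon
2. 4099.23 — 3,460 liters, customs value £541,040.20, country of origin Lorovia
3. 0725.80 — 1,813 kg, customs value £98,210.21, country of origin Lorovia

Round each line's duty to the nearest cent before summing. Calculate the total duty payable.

£359,352.28

Line 1 (7183.18, Bralon, 2,154 liters, £268,560.72):
Base rate for 7183.18 is 19% + £1.78/liter.
Origin Bralon qualifies under the Heseth–Bralon agreement and 7183.18 is covered: preferential rate 15.5% applies instead.
Duty = £268,560.72 × 15.5% = £41,626.91.
Line 2 (4099.23, Lorovia, 3,460 liters, £541,040.20):
Base rate for 4099.23 is £0.39/liter.
Additional duty on 4099.23 from Lorovia: +56.7% ad valorem. Applied ad valorem rate = 56.7%.
Duty = £541,040.20 × 56.7% + 3,460 × £0.39 = £308,119.19.
Line 3 (0725.80, Lorovia, 1,813 kg, £98,210.21):
Base rate for 0725.80 is 5% + £2.59/kg.
Duty = £98,210.21 × 5% + 1,813 × £2.59 = £9,606.18.
Total = £41,626.91 + £308,119.19 + £9,606.18 = £359,352.28.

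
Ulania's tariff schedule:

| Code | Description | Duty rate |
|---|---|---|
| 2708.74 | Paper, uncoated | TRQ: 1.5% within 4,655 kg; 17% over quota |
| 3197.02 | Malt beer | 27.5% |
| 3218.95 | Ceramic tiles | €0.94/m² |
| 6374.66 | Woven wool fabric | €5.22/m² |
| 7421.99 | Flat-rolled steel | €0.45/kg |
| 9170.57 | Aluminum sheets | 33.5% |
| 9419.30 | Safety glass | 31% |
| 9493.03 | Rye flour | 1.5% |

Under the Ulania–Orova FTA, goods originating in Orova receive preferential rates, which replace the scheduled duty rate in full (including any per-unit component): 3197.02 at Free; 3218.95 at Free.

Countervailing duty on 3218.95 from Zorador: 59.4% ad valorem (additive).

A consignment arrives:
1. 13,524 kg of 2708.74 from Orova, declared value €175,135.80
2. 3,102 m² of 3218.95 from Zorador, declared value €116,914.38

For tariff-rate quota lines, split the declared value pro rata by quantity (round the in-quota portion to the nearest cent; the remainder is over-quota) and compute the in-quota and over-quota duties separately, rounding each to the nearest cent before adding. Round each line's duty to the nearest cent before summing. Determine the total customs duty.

€92,792.35

Line 1 (2708.74, Orova, 13,524 kg, €175,135.80):
Code 2708.74 is under a tariff-rate quota (threshold 4,655 kg). In-quota: 4,655 kg at 1.5%; over-quota: 8,869 kg at 17%.
Pro-rata value split: in-quota = €175,135.80 × 4,655/13,524 = €60,282.25; over-quota = €175,135.80 − €60,282.25 = €114,853.55.
In-quota duty = €60,282.25 × 1.5% = €904.23. Over-quota duty = €114,853.55 × 17% = €19,525.10.
Line duty = €904.23 + €19,525.10 = €20,429.33.
Line 2 (3218.95, Zorador, 3,102 m², €116,914.38):
Base rate for 3218.95 is €0.94/m².
3218.95 has an FTA preferential rate, but origin Zorador is not Orova; base rate stands.
Additional duty on 3218.95 from Zorador: +59.4% ad valorem. Applied ad valorem rate = 59.4%.
Duty = €116,914.38 × 59.4% + 3,102 × €0.94 = €72,363.02.
Total = €20,429.33 + €72,363.02 = €92,792.35.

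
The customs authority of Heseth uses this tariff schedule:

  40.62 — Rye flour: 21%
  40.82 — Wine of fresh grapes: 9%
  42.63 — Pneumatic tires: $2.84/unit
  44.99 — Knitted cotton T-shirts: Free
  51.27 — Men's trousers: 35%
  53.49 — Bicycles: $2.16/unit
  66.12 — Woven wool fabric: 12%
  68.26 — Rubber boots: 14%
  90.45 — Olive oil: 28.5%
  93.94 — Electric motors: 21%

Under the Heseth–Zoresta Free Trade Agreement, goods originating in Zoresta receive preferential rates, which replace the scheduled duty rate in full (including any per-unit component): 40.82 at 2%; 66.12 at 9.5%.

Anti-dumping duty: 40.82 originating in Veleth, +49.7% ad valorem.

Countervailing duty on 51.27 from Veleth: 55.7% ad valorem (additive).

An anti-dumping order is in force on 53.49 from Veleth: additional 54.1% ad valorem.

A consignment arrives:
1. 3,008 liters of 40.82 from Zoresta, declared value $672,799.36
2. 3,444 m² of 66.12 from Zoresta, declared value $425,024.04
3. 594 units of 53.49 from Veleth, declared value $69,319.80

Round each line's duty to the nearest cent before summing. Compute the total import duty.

Line 1 (40.82, Zoresta, 3,008 liters, $672,799.36):
Base rate for 40.82 is 9%.
Origin Zoresta qualifies under the Heseth–Zoresta agreement and 40.82 is covered: preferential rate 2% applies instead.
The additional-duty order on 40.82 targets Veleth, not Zoresta; it does not apply.
Duty = $672,799.36 × 2% = $13,455.99.
Line 2 (66.12, Zoresta, 3,444 m², $425,024.04):
Base rate for 66.12 is 12%.
Origin Zoresta qualifies under the Heseth–Zoresta agreement and 66.12 is covered: preferential rate 9.5% applies instead.
Duty = $425,024.04 × 9.5% = $40,377.28.
Line 3 (53.49, Veleth, 594 units, $69,319.80):
Base rate for 53.49 is $2.16/unit.
Additional duty on 53.49 from Veleth: +54.1% ad valorem. Applied ad valorem rate = 54.1%.
Duty = $69,319.80 × 54.1% + 594 × $2.16 = $38,785.05.
Total = $13,455.99 + $40,377.28 + $38,785.05 = $92,618.32.

$92,618.32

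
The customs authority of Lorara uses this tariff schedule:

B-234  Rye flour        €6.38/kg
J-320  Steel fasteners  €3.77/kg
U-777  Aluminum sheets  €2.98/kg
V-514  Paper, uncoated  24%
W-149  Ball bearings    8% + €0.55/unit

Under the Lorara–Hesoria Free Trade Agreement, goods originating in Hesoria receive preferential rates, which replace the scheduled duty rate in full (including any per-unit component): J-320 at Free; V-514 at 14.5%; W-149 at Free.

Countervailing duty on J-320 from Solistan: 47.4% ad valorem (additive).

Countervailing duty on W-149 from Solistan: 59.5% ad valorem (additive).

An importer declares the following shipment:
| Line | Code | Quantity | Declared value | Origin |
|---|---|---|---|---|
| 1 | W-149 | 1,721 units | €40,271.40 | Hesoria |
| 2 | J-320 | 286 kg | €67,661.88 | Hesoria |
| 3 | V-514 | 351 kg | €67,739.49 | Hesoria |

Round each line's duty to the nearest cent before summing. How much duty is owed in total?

Line 1 (W-149, Hesoria, 1,721 units, €40,271.40):
Base rate for W-149 is 8% + €0.55/unit.
Origin Hesoria qualifies under the Lorara–Hesoria agreement and W-149 is covered: preferential rate Free applies instead.
The additional-duty order on W-149 targets Solistan, not Hesoria; it does not apply.
Duty = €40,271.40 × 0% = €0.00.
Line 2 (J-320, Hesoria, 286 kg, €67,661.88):
Base rate for J-320 is €3.77/kg.
Origin Hesoria qualifies under the Lorara–Hesoria agreement and J-320 is covered: preferential rate Free applies instead.
The additional-duty order on J-320 targets Solistan, not Hesoria; it does not apply.
Duty = €67,661.88 × 0% = €0.00.
Line 3 (V-514, Hesoria, 351 kg, €67,739.49):
Base rate for V-514 is 24%.
Origin Hesoria qualifies under the Lorara–Hesoria agreement and V-514 is covered: preferential rate 14.5% applies instead.
Duty = €67,739.49 × 14.5% = €9,822.23.
Total = €0.00 + €0.00 + €9,822.23 = €9,822.23.

€9,822.23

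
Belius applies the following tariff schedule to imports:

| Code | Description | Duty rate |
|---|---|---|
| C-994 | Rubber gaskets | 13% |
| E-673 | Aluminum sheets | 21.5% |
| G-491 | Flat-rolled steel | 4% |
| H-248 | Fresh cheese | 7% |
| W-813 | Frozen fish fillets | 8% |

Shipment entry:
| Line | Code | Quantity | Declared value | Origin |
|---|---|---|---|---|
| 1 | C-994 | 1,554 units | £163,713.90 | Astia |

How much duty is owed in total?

£21,282.81

Line 1 (C-994, Astia, 1,554 units, £163,713.90):
Base rate for C-994 is 13%.
Duty = £163,713.90 × 13% = £21,282.81.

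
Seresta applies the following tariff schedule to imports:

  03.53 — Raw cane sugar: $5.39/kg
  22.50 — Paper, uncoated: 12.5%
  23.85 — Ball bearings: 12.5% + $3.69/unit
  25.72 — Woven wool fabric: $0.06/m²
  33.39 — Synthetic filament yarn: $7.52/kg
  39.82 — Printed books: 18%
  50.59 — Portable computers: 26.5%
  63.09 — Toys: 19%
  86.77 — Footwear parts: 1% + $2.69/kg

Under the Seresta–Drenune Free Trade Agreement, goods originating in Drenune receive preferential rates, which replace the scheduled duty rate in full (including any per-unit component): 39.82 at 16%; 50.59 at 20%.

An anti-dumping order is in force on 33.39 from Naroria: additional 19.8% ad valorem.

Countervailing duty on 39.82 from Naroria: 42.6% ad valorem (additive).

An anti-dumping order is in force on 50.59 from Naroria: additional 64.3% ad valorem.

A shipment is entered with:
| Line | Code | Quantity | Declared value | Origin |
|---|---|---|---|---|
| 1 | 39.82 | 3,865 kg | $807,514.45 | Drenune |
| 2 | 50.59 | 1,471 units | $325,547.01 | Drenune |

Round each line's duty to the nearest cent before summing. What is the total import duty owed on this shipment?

$194,311.71

Line 1 (39.82, Drenune, 3,865 kg, $807,514.45):
Base rate for 39.82 is 18%.
Origin Drenune qualifies under the Seresta–Drenune agreement and 39.82 is covered: preferential rate 16% applies instead.
The additional-duty order on 39.82 targets Naroria, not Drenune; it does not apply.
Duty = $807,514.45 × 16% = $129,202.31.
Line 2 (50.59, Drenune, 1,471 units, $325,547.01):
Base rate for 50.59 is 26.5%.
Origin Drenune qualifies under the Seresta–Drenune agreement and 50.59 is covered: preferential rate 20% applies instead.
The additional-duty order on 50.59 targets Naroria, not Drenune; it does not apply.
Duty = $325,547.01 × 20% = $65,109.40.
Total = $129,202.31 + $65,109.40 = $194,311.71.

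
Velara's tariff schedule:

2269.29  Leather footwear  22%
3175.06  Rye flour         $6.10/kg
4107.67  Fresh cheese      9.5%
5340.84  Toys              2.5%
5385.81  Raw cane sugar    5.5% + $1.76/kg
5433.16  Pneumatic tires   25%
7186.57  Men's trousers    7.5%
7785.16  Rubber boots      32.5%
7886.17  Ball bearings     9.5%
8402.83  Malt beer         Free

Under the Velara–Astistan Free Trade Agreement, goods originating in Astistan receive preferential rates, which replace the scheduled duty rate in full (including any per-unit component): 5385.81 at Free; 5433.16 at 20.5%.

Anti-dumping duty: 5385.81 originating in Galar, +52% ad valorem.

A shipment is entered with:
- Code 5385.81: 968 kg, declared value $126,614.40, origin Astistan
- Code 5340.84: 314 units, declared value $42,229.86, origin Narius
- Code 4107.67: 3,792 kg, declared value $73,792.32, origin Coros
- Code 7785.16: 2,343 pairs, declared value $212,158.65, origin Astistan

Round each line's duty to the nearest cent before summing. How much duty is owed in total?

Line 1 (5385.81, Astistan, 968 kg, $126,614.40):
Base rate for 5385.81 is 5.5% + $1.76/kg.
Origin Astistan qualifies under the Velara–Astistan agreement and 5385.81 is covered: preferential rate Free applies instead.
The additional-duty order on 5385.81 targets Galar, not Astistan; it does not apply.
Duty = $126,614.40 × 0% = $0.00.
Line 2 (5340.84, Narius, 314 units, $42,229.86):
Base rate for 5340.84 is 2.5%.
Duty = $42,229.86 × 2.5% = $1,055.75.
Line 3 (4107.67, Coros, 3,792 kg, $73,792.32):
Base rate for 4107.67 is 9.5%.
Duty = $73,792.32 × 9.5% = $7,010.27.
Line 4 (7785.16, Astistan, 2,343 pairs, $212,158.65):
Base rate for 7785.16 is 32.5%.
Origin Astistan is the FTA partner but 7785.16 is not on the preference list; base rate stands.
Duty = $212,158.65 × 32.5% = $68,951.56.
Total = $0.00 + $1,055.75 + $7,010.27 + $68,951.56 = $77,017.58.

$77,017.58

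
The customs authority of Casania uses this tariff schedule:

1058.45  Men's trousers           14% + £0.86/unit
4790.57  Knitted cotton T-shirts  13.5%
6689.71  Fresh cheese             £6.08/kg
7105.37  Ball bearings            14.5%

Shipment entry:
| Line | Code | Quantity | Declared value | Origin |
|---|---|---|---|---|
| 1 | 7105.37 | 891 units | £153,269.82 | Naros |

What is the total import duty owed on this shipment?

£22,224.12

Line 1 (7105.37, Naros, 891 units, £153,269.82):
Base rate for 7105.37 is 14.5%.
Duty = £153,269.82 × 14.5% = £22,224.12.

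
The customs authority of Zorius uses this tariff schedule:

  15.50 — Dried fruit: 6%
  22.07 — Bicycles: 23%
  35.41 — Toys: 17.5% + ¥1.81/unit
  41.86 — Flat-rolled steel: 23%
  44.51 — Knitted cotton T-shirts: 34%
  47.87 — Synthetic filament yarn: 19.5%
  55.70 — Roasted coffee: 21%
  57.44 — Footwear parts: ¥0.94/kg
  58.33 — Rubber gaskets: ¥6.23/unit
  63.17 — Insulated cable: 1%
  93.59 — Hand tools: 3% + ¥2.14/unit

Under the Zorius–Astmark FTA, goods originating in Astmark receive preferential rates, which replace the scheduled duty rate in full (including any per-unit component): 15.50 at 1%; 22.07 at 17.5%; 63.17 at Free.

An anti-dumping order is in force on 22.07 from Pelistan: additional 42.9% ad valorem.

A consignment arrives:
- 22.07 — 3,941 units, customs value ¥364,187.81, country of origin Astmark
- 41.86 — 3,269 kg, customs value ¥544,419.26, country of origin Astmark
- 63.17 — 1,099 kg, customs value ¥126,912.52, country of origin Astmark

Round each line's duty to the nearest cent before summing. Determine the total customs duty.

Line 1 (22.07, Astmark, 3,941 units, ¥364,187.81):
Base rate for 22.07 is 23%.
Origin Astmark qualifies under the Zorius–Astmark agreement and 22.07 is covered: preferential rate 17.5% applies instead.
The additional-duty order on 22.07 targets Pelistan, not Astmark; it does not apply.
Duty = ¥364,187.81 × 17.5% = ¥63,732.87.
Line 2 (41.86, Astmark, 3,269 kg, ¥544,419.26):
Base rate for 41.86 is 23%.
Origin Astmark is the FTA partner but 41.86 is not on the preference list; base rate stands.
Duty = ¥544,419.26 × 23% = ¥125,216.43.
Line 3 (63.17, Astmark, 1,099 kg, ¥126,912.52):
Base rate for 63.17 is 1%.
Origin Astmark qualifies under the Zorius–Astmark agreement and 63.17 is covered: preferential rate Free applies instead.
Duty = ¥126,912.52 × 0% = ¥0.00.
Total = ¥63,732.87 + ¥125,216.43 + ¥0.00 = ¥188,949.30.

¥188,949.30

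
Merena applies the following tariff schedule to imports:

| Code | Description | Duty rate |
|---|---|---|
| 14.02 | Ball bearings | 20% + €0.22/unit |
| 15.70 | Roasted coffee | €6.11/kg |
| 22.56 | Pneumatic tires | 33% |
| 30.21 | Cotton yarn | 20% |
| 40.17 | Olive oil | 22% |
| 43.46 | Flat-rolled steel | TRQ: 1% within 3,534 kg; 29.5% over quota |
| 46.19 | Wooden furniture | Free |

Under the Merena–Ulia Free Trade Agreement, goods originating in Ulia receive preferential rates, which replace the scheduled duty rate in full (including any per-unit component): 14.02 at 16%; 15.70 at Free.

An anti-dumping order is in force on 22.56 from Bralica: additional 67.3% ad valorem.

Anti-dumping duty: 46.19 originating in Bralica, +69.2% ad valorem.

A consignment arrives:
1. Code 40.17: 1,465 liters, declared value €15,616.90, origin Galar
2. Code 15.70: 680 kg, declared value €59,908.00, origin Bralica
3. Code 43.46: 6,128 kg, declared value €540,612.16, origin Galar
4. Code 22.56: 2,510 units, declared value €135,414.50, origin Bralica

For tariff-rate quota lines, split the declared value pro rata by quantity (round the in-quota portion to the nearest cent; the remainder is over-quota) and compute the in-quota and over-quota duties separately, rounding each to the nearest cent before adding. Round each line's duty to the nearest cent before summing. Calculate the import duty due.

Line 1 (40.17, Galar, 1,465 liters, €15,616.90):
Base rate for 40.17 is 22%.
Duty = €15,616.90 × 22% = €3,435.72.
Line 2 (15.70, Bralica, 680 kg, €59,908.00):
Base rate for 15.70 is €6.11/kg.
15.70 has an FTA preferential rate, but origin Bralica is not Ulia; base rate stands.
Duty = 680 × €6.11 = €4,154.80.
Line 3 (43.46, Galar, 6,128 kg, €540,612.16):
Code 43.46 is under a tariff-rate quota (threshold 3,534 kg). In-quota: 3,534 kg at 1%; over-quota: 2,594 kg at 29.5%.
Pro-rata value split: in-quota = €540,612.16 × 3,534/6,128 = €311,769.48; over-quota = €540,612.16 − €311,769.48 = €228,842.68.
In-quota duty = €311,769.48 × 1% = €3,117.69. Over-quota duty = €228,842.68 × 29.5% = €67,508.59.
Line duty = €3,117.69 + €67,508.59 = €70,626.28.
Line 4 (22.56, Bralica, 2,510 units, €135,414.50):
Base rate for 22.56 is 33%.
Additional duty on 22.56 from Bralica: +67.3%. Applied ad valorem rate: 33% + 67.3% = 100.3%.
Duty = €135,414.50 × 100.3% = €135,820.74.
Total = €3,435.72 + €4,154.80 + €70,626.28 + €135,820.74 = €214,037.54.

€214,037.54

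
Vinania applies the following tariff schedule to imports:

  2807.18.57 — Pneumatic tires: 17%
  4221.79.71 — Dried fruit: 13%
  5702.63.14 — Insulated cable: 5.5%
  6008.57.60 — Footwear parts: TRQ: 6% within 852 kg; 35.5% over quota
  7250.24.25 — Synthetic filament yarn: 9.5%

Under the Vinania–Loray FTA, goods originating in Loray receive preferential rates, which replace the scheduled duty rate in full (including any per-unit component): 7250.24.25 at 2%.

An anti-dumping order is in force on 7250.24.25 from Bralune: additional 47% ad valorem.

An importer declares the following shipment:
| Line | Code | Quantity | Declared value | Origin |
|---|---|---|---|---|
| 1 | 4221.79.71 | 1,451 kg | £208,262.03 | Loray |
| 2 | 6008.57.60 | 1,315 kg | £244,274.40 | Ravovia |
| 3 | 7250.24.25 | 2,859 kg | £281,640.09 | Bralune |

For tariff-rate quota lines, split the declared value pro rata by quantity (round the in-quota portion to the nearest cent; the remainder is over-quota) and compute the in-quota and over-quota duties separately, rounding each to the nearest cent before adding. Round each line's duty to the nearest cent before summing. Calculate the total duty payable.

Line 1 (4221.79.71, Loray, 1,451 kg, £208,262.03):
Base rate for 4221.79.71 is 13%.
Origin Loray is the FTA partner but 4221.79.71 is not on the preference list; base rate stands.
Duty = £208,262.03 × 13% = £27,074.06.
Line 2 (6008.57.60, Ravovia, 1,315 kg, £244,274.40):
Code 6008.57.60 is under a tariff-rate quota (threshold 852 kg). In-quota: 852 kg at 6%; over-quota: 463 kg at 35.5%.
Pro-rata value split: in-quota = £244,274.40 × 852/1,315 = £158,267.52; over-quota = £244,274.40 − £158,267.52 = £86,006.88.
In-quota duty = £158,267.52 × 6% = £9,496.05. Over-quota duty = £86,006.88 × 35.5% = £30,532.44.
Line duty = £9,496.05 + £30,532.44 = £40,028.49.
Line 3 (7250.24.25, Bralune, 2,859 kg, £281,640.09):
Base rate for 7250.24.25 is 9.5%.
7250.24.25 has an FTA preferential rate, but origin Bralune is not Loray; base rate stands.
Additional duty on 7250.24.25 from Bralune: +47%. Applied ad valorem rate: 9.5% + 47% = 56.5%.
Duty = £281,640.09 × 56.5% = £159,126.65.
Total = £27,074.06 + £40,028.49 + £159,126.65 = £226,229.20.

£226,229.20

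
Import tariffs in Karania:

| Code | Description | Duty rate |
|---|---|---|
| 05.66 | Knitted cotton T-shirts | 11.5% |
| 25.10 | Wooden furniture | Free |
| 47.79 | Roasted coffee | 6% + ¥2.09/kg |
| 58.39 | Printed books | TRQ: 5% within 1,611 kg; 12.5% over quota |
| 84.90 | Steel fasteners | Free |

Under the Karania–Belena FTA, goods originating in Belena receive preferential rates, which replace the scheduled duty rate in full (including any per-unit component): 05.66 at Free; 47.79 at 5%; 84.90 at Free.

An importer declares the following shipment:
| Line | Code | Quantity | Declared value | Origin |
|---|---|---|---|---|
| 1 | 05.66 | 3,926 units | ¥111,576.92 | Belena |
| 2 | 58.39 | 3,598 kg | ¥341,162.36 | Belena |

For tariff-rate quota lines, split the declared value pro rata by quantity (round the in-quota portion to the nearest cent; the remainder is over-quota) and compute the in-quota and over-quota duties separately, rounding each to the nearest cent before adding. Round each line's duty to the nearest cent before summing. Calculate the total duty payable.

Line 1 (05.66, Belena, 3,926 units, ¥111,576.92):
Base rate for 05.66 is 11.5%.
Origin Belena qualifies under the Karania–Belena agreement and 05.66 is covered: preferential rate Free applies instead.
Duty = ¥111,576.92 × 0% = ¥0.00.
Line 2 (58.39, Belena, 3,598 kg, ¥341,162.36):
Code 58.39 is under a tariff-rate quota (threshold 1,611 kg). In-quota: 1,611 kg at 5%; over-quota: 1,987 kg at 12.5%.
Pro-rata value split: in-quota = ¥341,162.36 × 1,611/3,598 = ¥152,755.02; over-quota = ¥341,162.36 − ¥152,755.02 = ¥188,407.34.
In-quota duty = ¥152,755.02 × 5% = ¥7,637.75. Over-quota duty = ¥188,407.34 × 12.5% = ¥23,550.92.
Line duty = ¥7,637.75 + ¥23,550.92 = ¥31,188.67.
Total = ¥0.00 + ¥31,188.67 = ¥31,188.67.

¥31,188.67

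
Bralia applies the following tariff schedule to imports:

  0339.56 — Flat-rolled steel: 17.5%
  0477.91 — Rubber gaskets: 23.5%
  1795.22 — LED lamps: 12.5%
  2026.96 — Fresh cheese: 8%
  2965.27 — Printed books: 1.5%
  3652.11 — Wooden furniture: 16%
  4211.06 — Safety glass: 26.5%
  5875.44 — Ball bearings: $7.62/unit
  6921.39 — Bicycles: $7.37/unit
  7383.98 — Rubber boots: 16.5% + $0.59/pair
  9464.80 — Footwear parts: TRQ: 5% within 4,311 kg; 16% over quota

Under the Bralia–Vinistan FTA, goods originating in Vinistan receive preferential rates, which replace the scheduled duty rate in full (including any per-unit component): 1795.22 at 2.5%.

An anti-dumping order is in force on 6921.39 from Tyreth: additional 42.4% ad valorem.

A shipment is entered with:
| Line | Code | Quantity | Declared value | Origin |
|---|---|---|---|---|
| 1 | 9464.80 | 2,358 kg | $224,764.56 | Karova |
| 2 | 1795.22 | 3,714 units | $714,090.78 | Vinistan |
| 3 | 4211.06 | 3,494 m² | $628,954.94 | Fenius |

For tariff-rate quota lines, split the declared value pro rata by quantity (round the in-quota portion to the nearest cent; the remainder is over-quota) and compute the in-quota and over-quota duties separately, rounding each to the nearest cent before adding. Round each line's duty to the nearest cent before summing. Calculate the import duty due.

Line 1 (9464.80, Karova, 2,358 kg, $224,764.56):
Code 9464.80 is under a tariff-rate quota (threshold 4,311 kg). Quantity 2,358 kg is within the quota, so the in-quota rate 5% applies to the full value.
Duty = $224,764.56 × 5% = $11,238.23.
Line 2 (1795.22, Vinistan, 3,714 units, $714,090.78):
Base rate for 1795.22 is 12.5%.
Origin Vinistan qualifies under the Bralia–Vinistan agreement and 1795.22 is covered: preferential rate 2.5% applies instead.
Duty = $714,090.78 × 2.5% = $17,852.27.
Line 3 (4211.06, Fenius, 3,494 m², $628,954.94):
Base rate for 4211.06 is 26.5%.
Duty = $628,954.94 × 26.5% = $166,673.06.
Total = $11,238.23 + $17,852.27 + $166,673.06 = $195,763.56.

$195,763.56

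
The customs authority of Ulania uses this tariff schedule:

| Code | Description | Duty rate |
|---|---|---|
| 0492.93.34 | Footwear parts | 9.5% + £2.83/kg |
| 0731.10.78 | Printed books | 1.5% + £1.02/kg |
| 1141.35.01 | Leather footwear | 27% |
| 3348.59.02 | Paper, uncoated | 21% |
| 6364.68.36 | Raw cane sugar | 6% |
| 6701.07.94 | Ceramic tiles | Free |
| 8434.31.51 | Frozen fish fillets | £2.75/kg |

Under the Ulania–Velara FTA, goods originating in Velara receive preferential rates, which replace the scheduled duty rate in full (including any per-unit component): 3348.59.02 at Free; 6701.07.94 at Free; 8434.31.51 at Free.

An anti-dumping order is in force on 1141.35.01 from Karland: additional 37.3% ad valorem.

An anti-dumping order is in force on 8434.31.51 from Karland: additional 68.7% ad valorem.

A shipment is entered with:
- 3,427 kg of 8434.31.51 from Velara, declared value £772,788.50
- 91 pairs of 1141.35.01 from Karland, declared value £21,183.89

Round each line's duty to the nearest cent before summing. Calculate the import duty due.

£13,621.24

Line 1 (8434.31.51, Velara, 3,427 kg, £772,788.50):
Base rate for 8434.31.51 is £2.75/kg.
Origin Velara qualifies under the Ulania–Velara agreement and 8434.31.51 is covered: preferential rate Free applies instead.
The additional-duty order on 8434.31.51 targets Karland, not Velara; it does not apply.
Duty = £772,788.50 × 0% = £0.00.
Line 2 (1141.35.01, Karland, 91 pairs, £21,183.89):
Base rate for 1141.35.01 is 27%.
Additional duty on 1141.35.01 from Karland: +37.3%. Applied ad valorem rate: 27% + 37.3% = 64.3%.
Duty = £21,183.89 × 64.3% = £13,621.24.
Total = £0.00 + £13,621.24 = £13,621.24.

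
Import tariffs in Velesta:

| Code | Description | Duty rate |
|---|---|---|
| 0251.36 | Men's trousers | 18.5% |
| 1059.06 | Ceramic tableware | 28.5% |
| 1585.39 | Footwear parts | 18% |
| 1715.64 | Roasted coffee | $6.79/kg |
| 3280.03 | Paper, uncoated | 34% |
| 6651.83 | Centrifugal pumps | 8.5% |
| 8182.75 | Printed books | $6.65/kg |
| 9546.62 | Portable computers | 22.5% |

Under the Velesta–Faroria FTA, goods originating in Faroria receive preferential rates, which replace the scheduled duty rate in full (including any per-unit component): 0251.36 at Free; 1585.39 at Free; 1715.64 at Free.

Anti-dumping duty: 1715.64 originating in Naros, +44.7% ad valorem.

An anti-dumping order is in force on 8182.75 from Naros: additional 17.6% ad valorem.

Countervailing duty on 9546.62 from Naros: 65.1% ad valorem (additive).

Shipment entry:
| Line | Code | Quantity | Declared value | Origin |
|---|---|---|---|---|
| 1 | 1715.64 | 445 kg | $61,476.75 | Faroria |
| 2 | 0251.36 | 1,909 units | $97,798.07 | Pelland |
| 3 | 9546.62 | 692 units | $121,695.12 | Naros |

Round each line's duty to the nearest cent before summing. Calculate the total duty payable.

$124,697.57

Line 1 (1715.64, Faroria, 445 kg, $61,476.75):
Base rate for 1715.64 is $6.79/kg.
Origin Faroria qualifies under the Velesta–Faroria agreement and 1715.64 is covered: preferential rate Free applies instead.
The additional-duty order on 1715.64 targets Naros, not Faroria; it does not apply.
Duty = $61,476.75 × 0% = $0.00.
Line 2 (0251.36, Pelland, 1,909 units, $97,798.07):
Base rate for 0251.36 is 18.5%.
0251.36 has an FTA preferential rate, but origin Pelland is not Faroria; base rate stands.
Duty = $97,798.07 × 18.5% = $18,092.64.
Line 3 (9546.62, Naros, 692 units, $121,695.12):
Base rate for 9546.62 is 22.5%.
Additional duty on 9546.62 from Naros: +65.1%. Applied ad valorem rate: 22.5% + 65.1% = 87.6%.
Duty = $121,695.12 × 87.6% = $106,604.93.
Total = $0.00 + $18,092.64 + $106,604.93 = $124,697.57.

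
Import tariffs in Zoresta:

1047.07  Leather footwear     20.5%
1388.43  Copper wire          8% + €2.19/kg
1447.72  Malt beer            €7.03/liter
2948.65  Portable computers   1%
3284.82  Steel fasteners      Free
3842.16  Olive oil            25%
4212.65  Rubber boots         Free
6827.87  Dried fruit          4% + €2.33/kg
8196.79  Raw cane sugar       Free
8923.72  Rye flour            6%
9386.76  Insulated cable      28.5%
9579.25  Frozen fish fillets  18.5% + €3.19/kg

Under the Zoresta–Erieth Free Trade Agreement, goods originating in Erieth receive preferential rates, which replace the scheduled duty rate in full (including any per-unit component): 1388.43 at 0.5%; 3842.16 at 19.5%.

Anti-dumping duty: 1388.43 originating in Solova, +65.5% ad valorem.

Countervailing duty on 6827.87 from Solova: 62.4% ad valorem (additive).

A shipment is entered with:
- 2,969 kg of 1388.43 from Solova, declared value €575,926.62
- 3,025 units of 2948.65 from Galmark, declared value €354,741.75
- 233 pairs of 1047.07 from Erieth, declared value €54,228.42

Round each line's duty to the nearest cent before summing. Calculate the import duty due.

€444,472.43

Line 1 (1388.43, Solova, 2,969 kg, €575,926.62):
Base rate for 1388.43 is 8% + €2.19/kg.
1388.43 has an FTA preferential rate, but origin Solova is not Erieth; base rate stands.
Additional duty on 1388.43 from Solova: +65.5%. Applied ad valorem rate: 8% + 65.5% = 73.5%.
Duty = €575,926.62 × 73.5% + 2,969 × €2.19 = €429,808.18.
Line 2 (2948.65, Galmark, 3,025 units, €354,741.75):
Base rate for 2948.65 is 1%.
Duty = €354,741.75 × 1% = €3,547.42.
Line 3 (1047.07, Erieth, 233 pairs, €54,228.42):
Base rate for 1047.07 is 20.5%.
Origin Erieth is the FTA partner but 1047.07 is not on the preference list; base rate stands.
Duty = €54,228.42 × 20.5% = €11,116.83.
Total = €429,808.18 + €3,547.42 + €11,116.83 = €444,472.43.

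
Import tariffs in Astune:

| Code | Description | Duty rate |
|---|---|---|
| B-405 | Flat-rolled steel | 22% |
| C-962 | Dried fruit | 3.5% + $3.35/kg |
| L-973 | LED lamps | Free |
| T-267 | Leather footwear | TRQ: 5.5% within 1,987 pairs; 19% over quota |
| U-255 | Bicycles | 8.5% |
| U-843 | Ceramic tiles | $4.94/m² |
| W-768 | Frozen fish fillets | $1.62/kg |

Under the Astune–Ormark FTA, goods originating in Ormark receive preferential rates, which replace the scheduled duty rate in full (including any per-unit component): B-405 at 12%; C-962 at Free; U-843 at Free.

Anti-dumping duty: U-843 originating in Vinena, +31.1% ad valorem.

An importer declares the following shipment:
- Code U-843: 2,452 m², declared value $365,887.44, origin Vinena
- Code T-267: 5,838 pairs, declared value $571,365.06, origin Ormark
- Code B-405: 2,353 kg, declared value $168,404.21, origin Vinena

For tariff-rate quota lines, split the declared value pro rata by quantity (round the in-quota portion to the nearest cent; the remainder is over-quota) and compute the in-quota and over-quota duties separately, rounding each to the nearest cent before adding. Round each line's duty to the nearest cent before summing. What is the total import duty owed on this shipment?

$245,259.02

Line 1 (U-843, Vinena, 2,452 m², $365,887.44):
Base rate for U-843 is $4.94/m².
U-843 has an FTA preferential rate, but origin Vinena is not Ormark; base rate stands.
Additional duty on U-843 from Vinena: +31.1% ad valorem. Applied ad valorem rate = 31.1%.
Duty = $365,887.44 × 31.1% + 2,452 × $4.94 = $125,903.87.
Line 2 (T-267, Ormark, 5,838 pairs, $571,365.06):
Code T-267 is under a tariff-rate quota (threshold 1,987 pairs). In-quota: 1,987 pairs at 5.5%; over-quota: 3,851 pairs at 19%.
Pro-rata value split: in-quota = $571,365.06 × 1,987/5,838 = $194,467.69; over-quota = $571,365.06 − $194,467.69 = $376,897.37.
In-quota duty = $194,467.69 × 5.5% = $10,695.72. Over-quota duty = $376,897.37 × 19% = $71,610.50.
Line duty = $10,695.72 + $71,610.50 = $82,306.22.
Line 3 (B-405, Vinena, 2,353 kg, $168,404.21):
Base rate for B-405 is 22%.
B-405 has an FTA preferential rate, but origin Vinena is not Ormark; base rate stands.
Duty = $168,404.21 × 22% = $37,048.93.
Total = $125,903.87 + $82,306.22 + $37,048.93 = $245,259.02.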